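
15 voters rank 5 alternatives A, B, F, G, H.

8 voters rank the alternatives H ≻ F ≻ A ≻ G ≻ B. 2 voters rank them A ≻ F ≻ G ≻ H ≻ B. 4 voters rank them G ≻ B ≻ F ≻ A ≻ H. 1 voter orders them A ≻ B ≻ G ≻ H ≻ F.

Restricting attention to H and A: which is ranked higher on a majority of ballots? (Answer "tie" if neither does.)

H

Ballots ranking H above A: 8.
Ballots ranking A above H: 15 − 8 = 7.
H wins the head-to-head 8–7.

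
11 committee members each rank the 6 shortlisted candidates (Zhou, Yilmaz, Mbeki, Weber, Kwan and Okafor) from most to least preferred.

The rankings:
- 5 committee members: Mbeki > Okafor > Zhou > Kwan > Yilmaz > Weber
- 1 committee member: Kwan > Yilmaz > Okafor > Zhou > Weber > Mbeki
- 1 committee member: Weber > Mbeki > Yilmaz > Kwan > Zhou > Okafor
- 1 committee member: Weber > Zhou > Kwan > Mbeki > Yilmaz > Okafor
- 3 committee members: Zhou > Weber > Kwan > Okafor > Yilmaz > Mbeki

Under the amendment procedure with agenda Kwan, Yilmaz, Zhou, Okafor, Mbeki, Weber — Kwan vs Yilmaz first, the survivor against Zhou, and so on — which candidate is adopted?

Round 1: Kwan vs Yilmaz — 10–1, Kwan advances.
Round 2: Kwan vs Zhou — 2–9, Zhou advances.
Round 3: Zhou vs Okafor — 5–6, Okafor advances.
Round 4: Okafor vs Mbeki — 4–7, Mbeki advances.
Round 5: Mbeki vs Weber — 5–6, Weber advances.
Weber survives the agenda.

Weber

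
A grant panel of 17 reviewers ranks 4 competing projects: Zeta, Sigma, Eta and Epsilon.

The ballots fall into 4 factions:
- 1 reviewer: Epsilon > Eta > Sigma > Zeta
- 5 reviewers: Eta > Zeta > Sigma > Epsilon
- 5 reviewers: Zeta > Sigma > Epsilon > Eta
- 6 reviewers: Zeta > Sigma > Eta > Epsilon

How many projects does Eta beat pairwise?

1

Eta against each rival (17 reviewers):
Eta–Zeta: Zeta 11–6.
Eta vs Sigma: 6 to 11, Sigma.
Eta vs Epsilon: Eta, 11–6.
Eta beats Epsilon; loses to Zeta, Sigma — 1 pairwise win.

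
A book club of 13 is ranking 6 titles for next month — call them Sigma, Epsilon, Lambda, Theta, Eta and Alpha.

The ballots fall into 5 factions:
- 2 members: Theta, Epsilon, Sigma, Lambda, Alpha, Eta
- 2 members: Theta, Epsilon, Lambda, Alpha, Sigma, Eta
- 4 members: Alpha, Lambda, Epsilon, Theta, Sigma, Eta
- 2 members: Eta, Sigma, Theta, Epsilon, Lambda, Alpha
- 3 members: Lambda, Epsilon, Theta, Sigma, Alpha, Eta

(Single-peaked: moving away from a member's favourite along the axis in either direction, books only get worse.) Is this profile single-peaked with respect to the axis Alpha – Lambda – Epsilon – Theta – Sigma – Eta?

yes

Axis positions: Alpha=1, Lambda=2, Epsilon=3, Theta=4, Sigma=5, Eta=6.
Faction 1 (peak Theta at position 4): ranking walks positions 4-3-5-2-1-6, expanding outward from the peak — single-peaked.
Faction 2 (peak Theta at position 4): ranking walks positions 4-3-2-1-5-6, expanding outward from the peak — single-peaked.
Faction 3 (peak Alpha at position 1): ranking walks positions 1-2-3-4-5-6, expanding outward from the peak — single-peaked.
Faction 4 (peak Eta at position 6): ranking walks positions 6-5-4-3-2-1, expanding outward from the peak — single-peaked.
Faction 5 (peak Lambda at position 2): ranking walks positions 2-3-4-5-1-6, expanding outward from the peak — single-peaked.
Every ranking is single-peaked on this axis.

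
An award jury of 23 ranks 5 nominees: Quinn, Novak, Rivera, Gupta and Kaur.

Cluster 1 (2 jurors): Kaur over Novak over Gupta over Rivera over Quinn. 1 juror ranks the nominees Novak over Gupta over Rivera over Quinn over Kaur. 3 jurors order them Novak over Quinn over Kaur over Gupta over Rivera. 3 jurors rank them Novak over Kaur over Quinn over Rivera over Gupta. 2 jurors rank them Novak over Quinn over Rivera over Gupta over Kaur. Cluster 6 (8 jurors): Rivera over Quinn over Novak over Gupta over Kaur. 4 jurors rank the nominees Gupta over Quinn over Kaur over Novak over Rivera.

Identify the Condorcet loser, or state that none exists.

Head-to-head results (23 jurors):
Quinn vs Novak: Quinn, 12–11.
Quinn vs Rivera: Quinn preferred on 3+3+2+4 = 12 ballots; Quinn wins 12–11.
Quinn vs Gupta: Quinn preferred on 3+3+2+8 = 16 ballots; Quinn wins 16–7.
Quinn vs Kaur: Quinn is ranked higher on 1+3+2+8+4 = 18 ballots, Kaur on 5. Quinn wins 18–5.
Novak vs Rivera: 15 to 8, Novak.
Novak vs Gupta: Novak wins 19–4.
Novak vs Kaur: Novak preferred on 1+3+3+2+8 = 17 ballots; Novak wins 17–6.
Rivera vs Gupta: 3+2+8 = 13 for Rivera, 10 for Gupta — Rivera by 13–10.
Rivera vs Kaur: Kaur wins 12–11.
Gupta–Kaur: Gupta 15–8.
Each nominee has at least one pairwise win (Quinn beats Novak; Novak beats Rivera; Rivera beats Gupta; Gupta beats Kaur; Kaur beats Rivera) — no Condorcet loser.

none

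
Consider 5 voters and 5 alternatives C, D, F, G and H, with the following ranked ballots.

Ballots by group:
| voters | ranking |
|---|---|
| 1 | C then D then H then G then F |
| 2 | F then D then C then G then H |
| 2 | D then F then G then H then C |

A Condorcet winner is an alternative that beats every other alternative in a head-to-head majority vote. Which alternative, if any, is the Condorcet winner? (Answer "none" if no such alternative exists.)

D

Head-to-head results (5 voters):
C vs D: 1 to 4, D.
C vs F: F wins 4–1.
C vs G: C wins 3–2.
C–H: C 3–2.
D vs F: D, 3–2.
D vs G: 1+2+2 = 5 for D, 0 for G — D by 5–0.
D vs H: 5 to 0, D.
F vs G: F, 4–1.
F vs H: F preferred on 2+2 = 4 ballots; F wins 4–1.
G vs H: G, 4–1.
Only D has no losses; D is the Condorcet winner.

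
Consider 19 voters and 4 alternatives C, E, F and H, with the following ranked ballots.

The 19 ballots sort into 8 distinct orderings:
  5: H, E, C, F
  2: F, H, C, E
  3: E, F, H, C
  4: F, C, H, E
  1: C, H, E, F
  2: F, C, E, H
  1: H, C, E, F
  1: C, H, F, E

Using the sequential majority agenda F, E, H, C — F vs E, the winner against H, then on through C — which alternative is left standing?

H

Round 1: F vs E — 9–10, E advances.
Round 2: E vs H — 5–14, H advances.
Round 3: H vs C — 11–8, H advances.
H survives the agenda.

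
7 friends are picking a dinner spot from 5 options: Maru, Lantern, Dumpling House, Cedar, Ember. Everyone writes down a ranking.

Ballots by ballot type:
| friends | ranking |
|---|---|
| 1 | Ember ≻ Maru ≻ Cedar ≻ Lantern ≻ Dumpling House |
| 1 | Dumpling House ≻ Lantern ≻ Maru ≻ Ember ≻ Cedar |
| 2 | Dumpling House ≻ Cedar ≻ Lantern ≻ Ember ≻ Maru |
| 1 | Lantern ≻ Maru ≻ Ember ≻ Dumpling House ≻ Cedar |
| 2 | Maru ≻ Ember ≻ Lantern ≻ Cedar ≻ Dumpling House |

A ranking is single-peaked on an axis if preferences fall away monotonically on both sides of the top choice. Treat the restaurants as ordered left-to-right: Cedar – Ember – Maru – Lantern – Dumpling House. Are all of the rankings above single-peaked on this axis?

Axis positions: Cedar=1, Ember=2, Maru=3, Lantern=4, Dumpling House=5.
Ballot type 1 (peak Ember at position 2): ranking walks positions 2-3-1-4-5, expanding outward from the peak — single-peaked.
Ballot type 2 (peak Dumpling House at position 5): ranking walks positions 5-4-3-2-1, expanding outward from the peak — single-peaked.
Ballot type 3: ranking walks positions 5-1-4-2-3; Cedar is ranked above Lantern even though Lantern lies between Cedar and the peak Dumpling House on the axis — preferences dip and rise again. Not single-peaked.
Ballot type 4 (peak Lantern at position 4): ranking walks positions 4-3-2-5-1, expanding outward from the peak — single-peaked.
Ballot type 5 (peak Maru at position 3): ranking walks positions 3-2-4-1-5, expanding outward from the peak — single-peaked.
Ballot type 3 violates single-peakedness, so the profile is not single-peaked on this axis.

no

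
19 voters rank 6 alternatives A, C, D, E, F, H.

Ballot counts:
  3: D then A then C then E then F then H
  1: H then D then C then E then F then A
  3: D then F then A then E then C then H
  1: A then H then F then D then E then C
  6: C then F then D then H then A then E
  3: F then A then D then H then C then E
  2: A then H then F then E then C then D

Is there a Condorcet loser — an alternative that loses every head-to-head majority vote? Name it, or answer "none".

Head-to-head results (19 voters):
A vs C: A wins 12–7.
A vs D: D wins 13–6.
A vs E: 3+3+1+6+3+2 = 18 for A, 1 for E — A by 18–1.
A vs F: A preferred on 3+1+2 = 6 ballots; F wins 13–6.
A vs H: A, 12–7.
C–D: D 11–8.
C vs E: C is ranked higher on 3+1+6+3 = 13 ballots, E on 6. C wins 13–6.
C vs F: C preferred on 3+1+6 = 10 ballots; C wins 10–9.
C–H: C 12–7.
D vs E: D is ranked higher on 3+1+3+1+6+3 = 17 ballots, E on 2. D wins 17–2.
D vs F: F, 12–7.
D vs H: D wins 15–4.
E vs F: E preferred on 3+1 = 4 ballots; F wins 15–4.
E vs H: H, 13–6.
F vs H: F wins 15–4.
E is beaten in every head-to-head and is the Condorcet loser.

E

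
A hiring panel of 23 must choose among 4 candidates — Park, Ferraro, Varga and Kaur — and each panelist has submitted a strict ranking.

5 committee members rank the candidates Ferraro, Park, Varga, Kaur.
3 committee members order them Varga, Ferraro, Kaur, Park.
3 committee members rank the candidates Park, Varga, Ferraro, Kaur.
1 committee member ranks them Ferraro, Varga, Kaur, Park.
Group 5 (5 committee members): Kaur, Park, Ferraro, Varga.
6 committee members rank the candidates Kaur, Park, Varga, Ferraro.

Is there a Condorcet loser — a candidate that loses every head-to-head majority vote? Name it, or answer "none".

none

Pairwise majorities:
Park vs Ferraro: Park, 14–9.
Park vs Varga: 19 to 4, Park.
Park–Kaur: Kaur 15–8.
Ferraro vs Varga: 11 to 12, Varga.
Ferraro–Kaur: Ferraro 12–11.
Varga–Kaur: Varga 12–11.
No candidate is winless: Park beats Ferraro; Ferraro beats Kaur; Varga beats Ferraro; Kaur beats Park. There is no Condorcet loser.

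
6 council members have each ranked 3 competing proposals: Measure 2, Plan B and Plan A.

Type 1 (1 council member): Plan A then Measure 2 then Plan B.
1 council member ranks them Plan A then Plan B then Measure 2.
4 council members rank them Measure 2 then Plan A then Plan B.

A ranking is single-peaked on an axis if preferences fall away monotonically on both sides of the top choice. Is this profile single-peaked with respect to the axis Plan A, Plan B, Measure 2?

Axis positions: Plan A=1, Plan B=2, Measure 2=3.
Type 1: ranking walks positions 1-3-2; Measure 2 is ranked above Plan B even though Plan B lies between Measure 2 and the peak Plan A on the axis — preferences dip and rise again. Not single-peaked.
Type 2 (peak Plan A at position 1): ranking walks positions 1-2-3, expanding outward from the peak — single-peaked.
Type 3: ranking walks positions 3-1-2; Plan A is ranked above Plan B even though Plan B lies between Plan A and the peak Measure 2 on the axis — preferences dip and rise again. Not single-peaked.
Type 1 violates single-peakedness, so the profile is not single-peaked on this axis.

no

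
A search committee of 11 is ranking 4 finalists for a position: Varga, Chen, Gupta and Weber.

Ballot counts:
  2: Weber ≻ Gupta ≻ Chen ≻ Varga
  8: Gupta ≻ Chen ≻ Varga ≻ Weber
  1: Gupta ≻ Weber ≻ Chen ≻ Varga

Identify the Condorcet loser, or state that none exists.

Head-to-head results (11 committee members):
Varga vs Chen: Chen, 11–0.
Varga vs Gupta: 0 to 11, Gupta.
Varga vs Weber: Varga is ranked higher on 8 ballots, Weber on 3. Varga wins 8–3.
Chen vs Gupta: Gupta, 11–0.
Chen vs Weber: 8 for Chen, 3 for Weber — Chen by 8–3.
Gupta vs Weber: Gupta preferred on 8+1 = 9 ballots; Gupta wins 9–2.
Only Weber has no wins; Weber is the Condorcet loser.

Weber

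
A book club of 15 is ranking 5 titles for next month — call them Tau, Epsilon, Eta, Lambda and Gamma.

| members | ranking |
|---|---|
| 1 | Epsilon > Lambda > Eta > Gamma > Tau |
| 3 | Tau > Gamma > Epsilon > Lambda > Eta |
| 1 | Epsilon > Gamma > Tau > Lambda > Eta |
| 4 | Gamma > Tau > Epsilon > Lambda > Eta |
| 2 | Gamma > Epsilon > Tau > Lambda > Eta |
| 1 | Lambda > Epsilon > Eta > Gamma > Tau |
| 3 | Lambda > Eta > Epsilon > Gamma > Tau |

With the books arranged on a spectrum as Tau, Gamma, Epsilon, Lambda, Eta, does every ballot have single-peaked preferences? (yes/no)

Axis positions: Tau=1, Gamma=2, Epsilon=3, Lambda=4, Eta=5.
Type 1 (peak Epsilon at position 3): ranking walks positions 3-4-5-2-1, expanding outward from the peak — single-peaked.
Type 2 (peak Tau at position 1): ranking walks positions 1-2-3-4-5, expanding outward from the peak — single-peaked.
Type 3 (peak Epsilon at position 3): ranking walks positions 3-2-1-4-5, expanding outward from the peak — single-peaked.
Type 4 (peak Gamma at position 2): ranking walks positions 2-1-3-4-5, expanding outward from the peak — single-peaked.
Type 5 (peak Gamma at position 2): ranking walks positions 2-3-1-4-5, expanding outward from the peak — single-peaked.
Type 6 (peak Lambda at position 4): ranking walks positions 4-3-5-2-1, expanding outward from the peak — single-peaked.
Type 7 (peak Lambda at position 4): ranking walks positions 4-5-3-2-1, expanding outward from the peak — single-peaked.
Every ranking is single-peaked on this axis.

yes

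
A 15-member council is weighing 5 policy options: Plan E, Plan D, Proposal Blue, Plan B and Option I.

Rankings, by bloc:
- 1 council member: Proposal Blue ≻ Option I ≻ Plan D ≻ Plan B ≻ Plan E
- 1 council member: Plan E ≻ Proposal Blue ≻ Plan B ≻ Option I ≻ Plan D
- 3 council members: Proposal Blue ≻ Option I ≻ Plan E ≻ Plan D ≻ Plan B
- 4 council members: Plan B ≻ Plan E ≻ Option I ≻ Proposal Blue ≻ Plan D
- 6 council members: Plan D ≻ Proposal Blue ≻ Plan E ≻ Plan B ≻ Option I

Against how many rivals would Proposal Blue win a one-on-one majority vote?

Proposal Blue against each rival (15 council members):
Proposal Blue vs Plan E: 1+3+6 = 10 for Proposal Blue, 5 for Plan E — Proposal Blue by 10–5.
Proposal Blue–Plan D: Proposal Blue 9–6.
Proposal Blue vs Plan B: Proposal Blue, 11–4.
Proposal Blue vs Option I: Proposal Blue is ranked higher on 1+1+3+6 = 11 ballots, Option I on 4. Proposal Blue wins 11–4.
Proposal Blue beats Plan E, Plan D, Plan B, Option I — 4 pairwise wins.

4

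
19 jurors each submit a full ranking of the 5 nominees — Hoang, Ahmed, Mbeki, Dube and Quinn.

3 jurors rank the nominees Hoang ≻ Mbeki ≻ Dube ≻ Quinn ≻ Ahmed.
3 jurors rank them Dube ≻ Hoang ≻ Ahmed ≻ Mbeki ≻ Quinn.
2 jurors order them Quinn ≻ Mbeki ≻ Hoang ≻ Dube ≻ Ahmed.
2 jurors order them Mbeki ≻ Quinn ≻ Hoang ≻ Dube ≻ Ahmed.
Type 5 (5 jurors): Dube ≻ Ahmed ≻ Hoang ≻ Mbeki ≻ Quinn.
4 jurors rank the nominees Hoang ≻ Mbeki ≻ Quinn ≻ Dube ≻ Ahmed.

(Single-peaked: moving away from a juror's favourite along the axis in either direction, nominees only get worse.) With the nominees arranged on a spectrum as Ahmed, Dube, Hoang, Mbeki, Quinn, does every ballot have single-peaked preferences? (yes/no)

Axis positions: Ahmed=1, Dube=2, Hoang=3, Mbeki=4, Quinn=5.
Type 1 (peak Hoang at position 3): ranking walks positions 3-4-2-5-1, expanding outward from the peak — single-peaked.
Type 2 (peak Dube at position 2): ranking walks positions 2-3-1-4-5, expanding outward from the peak — single-peaked.
Type 3 (peak Quinn at position 5): ranking walks positions 5-4-3-2-1, expanding outward from the peak — single-peaked.
Type 4 (peak Mbeki at position 4): ranking walks positions 4-5-3-2-1, expanding outward from the peak — single-peaked.
Type 5 (peak Dube at position 2): ranking walks positions 2-1-3-4-5, expanding outward from the peak — single-peaked.
Type 6 (peak Hoang at position 3): ranking walks positions 3-4-5-2-1, expanding outward from the peak — single-peaked.
Every ranking is single-peaked on this axis.

yes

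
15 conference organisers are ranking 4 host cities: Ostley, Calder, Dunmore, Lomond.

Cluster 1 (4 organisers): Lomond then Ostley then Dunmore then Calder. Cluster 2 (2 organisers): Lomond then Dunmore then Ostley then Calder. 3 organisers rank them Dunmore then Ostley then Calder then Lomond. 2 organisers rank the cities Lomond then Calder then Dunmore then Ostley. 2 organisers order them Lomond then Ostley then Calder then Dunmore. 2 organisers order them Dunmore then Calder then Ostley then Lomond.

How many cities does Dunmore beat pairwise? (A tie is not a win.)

2

Dunmore against each rival (15 organisers):
Dunmore vs Ostley: Dunmore is ranked higher on 2+3+2+2 = 9 ballots, Ostley on 6. Dunmore wins 9–6.
Dunmore vs Calder: Dunmore wins 11–4.
Dunmore vs Lomond: Dunmore preferred on 3+2 = 5 ballots; Lomond wins 10–5.
Dunmore beats Ostley, Calder; loses to Lomond — 2 pairwise wins.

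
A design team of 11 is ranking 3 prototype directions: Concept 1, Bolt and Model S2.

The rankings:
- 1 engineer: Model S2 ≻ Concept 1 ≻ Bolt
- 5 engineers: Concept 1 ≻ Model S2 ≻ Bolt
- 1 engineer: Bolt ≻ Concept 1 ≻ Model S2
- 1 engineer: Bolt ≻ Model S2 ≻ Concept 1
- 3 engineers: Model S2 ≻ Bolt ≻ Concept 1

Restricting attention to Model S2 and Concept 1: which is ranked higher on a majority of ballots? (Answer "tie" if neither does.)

Ballots ranking Model S2 above Concept 1: 1 + 1 + 3 = 5.
Ballots ranking Concept 1 above Model S2: 11 − 5 = 6.
Concept 1 wins the head-to-head 6–5.

Concept 1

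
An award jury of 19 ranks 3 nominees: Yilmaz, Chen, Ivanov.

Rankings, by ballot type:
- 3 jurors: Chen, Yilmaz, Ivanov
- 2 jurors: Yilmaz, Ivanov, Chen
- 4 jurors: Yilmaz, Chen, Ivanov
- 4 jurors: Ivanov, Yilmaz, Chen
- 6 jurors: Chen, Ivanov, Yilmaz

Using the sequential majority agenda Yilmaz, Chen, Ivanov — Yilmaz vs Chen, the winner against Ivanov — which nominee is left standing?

Round 1: Yilmaz vs Chen — 10–9, Yilmaz advances.
Round 2: Yilmaz vs Ivanov — 9–10, Ivanov advances.
The agenda winner is Ivanov.

Ivanov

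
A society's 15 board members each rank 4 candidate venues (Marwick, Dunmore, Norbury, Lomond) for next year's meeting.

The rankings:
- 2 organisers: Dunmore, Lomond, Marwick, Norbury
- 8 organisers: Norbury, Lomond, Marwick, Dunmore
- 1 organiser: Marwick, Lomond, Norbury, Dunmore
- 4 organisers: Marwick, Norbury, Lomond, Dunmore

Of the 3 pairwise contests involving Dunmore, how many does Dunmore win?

0

Dunmore against each rival (15 organisers):
Dunmore vs Marwick: 2 to 13, Marwick.
Dunmore vs Norbury: 2 for Dunmore, 13 for Norbury — Norbury by 13–2.
Dunmore vs Lomond: 2 to 13, Lomond.
Dunmore beats no one; loses to Marwick, Norbury, Lomond — 0 pairwise wins.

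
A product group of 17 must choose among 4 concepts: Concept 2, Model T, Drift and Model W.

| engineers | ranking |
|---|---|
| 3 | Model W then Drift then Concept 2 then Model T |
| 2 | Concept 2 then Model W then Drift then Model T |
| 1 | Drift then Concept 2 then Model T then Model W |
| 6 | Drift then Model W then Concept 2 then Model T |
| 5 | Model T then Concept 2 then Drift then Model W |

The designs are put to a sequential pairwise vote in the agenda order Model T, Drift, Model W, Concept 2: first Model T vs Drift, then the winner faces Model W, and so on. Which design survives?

Drift

Round 1: Model T vs Drift — 5–12, Drift advances.
Round 2: Drift vs Model W — 12–5, Drift advances.
Round 3: Drift vs Concept 2 — 10–7, Drift advances.
Drift survives the agenda.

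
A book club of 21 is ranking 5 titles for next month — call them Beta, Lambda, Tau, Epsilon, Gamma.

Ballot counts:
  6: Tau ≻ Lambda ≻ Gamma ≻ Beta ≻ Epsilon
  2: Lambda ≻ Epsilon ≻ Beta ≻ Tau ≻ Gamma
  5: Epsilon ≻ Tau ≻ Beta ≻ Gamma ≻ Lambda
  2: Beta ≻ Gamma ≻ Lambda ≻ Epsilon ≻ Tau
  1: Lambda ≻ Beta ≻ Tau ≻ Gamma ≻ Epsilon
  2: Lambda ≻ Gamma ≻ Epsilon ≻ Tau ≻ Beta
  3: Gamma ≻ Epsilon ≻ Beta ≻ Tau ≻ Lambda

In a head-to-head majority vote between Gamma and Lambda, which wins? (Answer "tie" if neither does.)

Ballots ranking Gamma above Lambda: 5 + 2 + 3 = 10.
Ballots ranking Lambda above Gamma: 21 − 10 = 11.
Lambda wins the head-to-head 11–10.

Lambda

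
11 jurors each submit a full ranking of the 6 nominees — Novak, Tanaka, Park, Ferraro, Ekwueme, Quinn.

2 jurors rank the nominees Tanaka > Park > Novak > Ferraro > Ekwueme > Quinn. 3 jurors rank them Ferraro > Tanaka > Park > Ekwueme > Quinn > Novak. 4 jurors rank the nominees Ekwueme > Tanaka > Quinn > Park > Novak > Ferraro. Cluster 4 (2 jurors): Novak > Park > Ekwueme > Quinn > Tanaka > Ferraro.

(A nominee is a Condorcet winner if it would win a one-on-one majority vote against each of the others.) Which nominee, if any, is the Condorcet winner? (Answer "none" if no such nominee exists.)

Check each pair by majority over 11 ballots:
Novak vs Tanaka: Novak preferred on 2 ballots; Tanaka wins 9–2.
Novak vs Park: 2 for Novak, 9 for Park — Park by 9–2.
Novak vs Ferraro: 2+4+2 = 8 for Novak, 3 for Ferraro — Novak by 8–3.
Novak vs Ekwueme: Novak preferred on 2+2 = 4 ballots; Ekwueme wins 7–4.
Novak vs Quinn: 4 to 7, Quinn.
Tanaka vs Park: 2+3+4 = 9 for Tanaka, 2 for Park — Tanaka by 9–2.
Tanaka vs Ferraro: Tanaka preferred on 2+4+2 = 8 ballots; Tanaka wins 8–3.
Tanaka vs Ekwueme: 2+3 = 5 for Tanaka, 6 for Ekwueme — Ekwueme by 6–5.
Tanaka vs Quinn: 2+3+4 = 9 for Tanaka, 2 for Quinn — Tanaka by 9–2.
Park vs Ferraro: 8 to 3, Park.
Park vs Ekwueme: Park is ranked higher on 2+3+2 = 7 ballots, Ekwueme on 4. Park wins 7–4.
Park vs Quinn: Park is ranked higher on 2+3+2 = 7 ballots, Quinn on 4. Park wins 7–4.
Ferraro vs Ekwueme: 2+3 = 5 for Ferraro, 6 for Ekwueme — Ekwueme by 6–5.
Ferraro vs Quinn: 5 to 6, Quinn.
Ekwueme vs Quinn: 2+3+4+2 = 11 for Ekwueme, 0 for Quinn — Ekwueme by 11–0.
Each nominee drops at least one matchup (Novak loses to Tanaka; Tanaka loses to Ekwueme; Park loses to Tanaka; Ferraro loses to Novak; Ekwueme loses to Park; Quinn loses to Tanaka); the cycle Tanaka > Park > Ekwueme > Tanaka rules out a Condorcet winner.

none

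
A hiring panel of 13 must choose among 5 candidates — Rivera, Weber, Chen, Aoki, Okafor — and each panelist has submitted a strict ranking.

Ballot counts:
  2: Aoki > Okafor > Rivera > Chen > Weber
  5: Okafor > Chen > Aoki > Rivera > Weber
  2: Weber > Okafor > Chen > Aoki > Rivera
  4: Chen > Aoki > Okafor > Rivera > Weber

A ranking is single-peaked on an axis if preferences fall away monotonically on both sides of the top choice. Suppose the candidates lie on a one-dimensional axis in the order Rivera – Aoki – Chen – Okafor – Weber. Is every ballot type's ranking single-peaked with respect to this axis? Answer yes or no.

Axis positions: Rivera=1, Aoki=2, Chen=3, Okafor=4, Weber=5.
Ballot type 1: ranking walks positions 2-4-1-3-5; Okafor is ranked above Chen even though Chen lies between Okafor and the peak Aoki on the axis — preferences dip and rise again. Not single-peaked.
Ballot type 2 (peak Okafor at position 4): ranking walks positions 4-3-2-1-5, expanding outward from the peak — single-peaked.
Ballot type 3 (peak Weber at position 5): ranking walks positions 5-4-3-2-1, expanding outward from the peak — single-peaked.
Ballot type 4 (peak Chen at position 3): ranking walks positions 3-2-4-1-5, expanding outward from the peak — single-peaked.
Ballot type 1 violates single-peakedness, so the profile is not single-peaked on this axis.

no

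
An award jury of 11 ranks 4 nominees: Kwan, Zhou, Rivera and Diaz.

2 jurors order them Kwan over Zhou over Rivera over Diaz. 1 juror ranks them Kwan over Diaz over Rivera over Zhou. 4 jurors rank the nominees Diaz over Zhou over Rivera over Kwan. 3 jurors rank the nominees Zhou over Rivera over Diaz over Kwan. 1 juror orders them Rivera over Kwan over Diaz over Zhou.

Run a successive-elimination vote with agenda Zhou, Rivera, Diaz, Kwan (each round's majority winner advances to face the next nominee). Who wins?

Diaz

Round 1: Zhou vs Rivera — 9–2, Zhou advances.
Round 2: Zhou vs Diaz — 5–6, Diaz advances.
Round 3: Diaz vs Kwan — 7–4, Diaz advances.
The agenda winner is Diaz.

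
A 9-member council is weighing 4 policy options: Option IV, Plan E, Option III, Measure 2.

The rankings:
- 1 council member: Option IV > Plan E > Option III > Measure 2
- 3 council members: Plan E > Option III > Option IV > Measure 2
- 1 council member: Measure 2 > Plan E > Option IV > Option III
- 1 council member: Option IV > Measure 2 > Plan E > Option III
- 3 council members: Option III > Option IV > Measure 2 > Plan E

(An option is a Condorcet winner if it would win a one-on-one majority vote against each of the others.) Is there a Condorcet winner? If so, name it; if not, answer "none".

Head-to-head results (9 council members):
Option IV vs Plan E: 1+1+3 = 5 for Option IV, 4 for Plan E — Option IV by 5–4.
Option IV vs Option III: 1+1+1 = 3 for Option IV, 6 for Option III — Option III by 6–3.
Option IV vs Measure 2: Option IV is ranked higher on 1+3+1+3 = 8 ballots, Measure 2 on 1. Option IV wins 8–1.
Plan E vs Option III: 1+3+1+1 = 6 for Plan E, 3 for Option III — Plan E by 6–3.
Plan E vs Measure 2: 4 to 5, Measure 2.
Option III vs Measure 2: Option III preferred on 1+3+3 = 7 ballots; Option III wins 7–2.
No option is unbeaten: Option IV loses to Option III; Plan E loses to Option IV; Option III loses to Plan E; Measure 2 loses to Option IV. In particular Option IV > Plan E > Option III > Option IV is a majority cycle — no Condorcet winner exists.

none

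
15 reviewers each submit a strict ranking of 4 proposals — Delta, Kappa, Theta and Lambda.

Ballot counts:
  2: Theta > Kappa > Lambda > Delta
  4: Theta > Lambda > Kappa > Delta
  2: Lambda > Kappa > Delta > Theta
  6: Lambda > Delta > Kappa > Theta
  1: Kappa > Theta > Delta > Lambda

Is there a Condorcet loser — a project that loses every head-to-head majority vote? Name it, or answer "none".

Head-to-head results (15 reviewers):
Delta vs Kappa: Kappa, 9–6.
Delta vs Theta: Delta is ranked higher on 2+6 = 8 ballots, Theta on 7. Delta wins 8–7.
Delta vs Lambda: Delta is ranked higher on 1 ballot, Lambda on 14. Lambda wins 14–1.
Kappa vs Theta: 2+6+1 = 9 for Kappa, 6 for Theta — Kappa by 9–6.
Kappa vs Lambda: 3 to 12, Lambda.
Theta vs Lambda: Lambda, 8–7.
Theta loses to every other project — it is the Condorcet loser.

Theta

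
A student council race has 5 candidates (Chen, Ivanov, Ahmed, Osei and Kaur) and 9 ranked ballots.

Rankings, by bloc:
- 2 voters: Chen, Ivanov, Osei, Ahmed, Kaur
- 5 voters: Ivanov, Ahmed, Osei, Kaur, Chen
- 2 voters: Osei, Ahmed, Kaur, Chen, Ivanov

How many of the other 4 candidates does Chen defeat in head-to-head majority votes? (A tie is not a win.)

0

Chen against each rival (9 voters):
Chen vs Ivanov: Ivanov, 5–4.
Chen vs Ahmed: 2 for Chen, 7 for Ahmed — Ahmed by 7–2.
Chen–Osei: Osei 7–2.
Chen vs Kaur: Kaur, 7–2.
Chen beats no one; loses to Ivanov, Ahmed, Osei, Kaur — 0 pairwise wins.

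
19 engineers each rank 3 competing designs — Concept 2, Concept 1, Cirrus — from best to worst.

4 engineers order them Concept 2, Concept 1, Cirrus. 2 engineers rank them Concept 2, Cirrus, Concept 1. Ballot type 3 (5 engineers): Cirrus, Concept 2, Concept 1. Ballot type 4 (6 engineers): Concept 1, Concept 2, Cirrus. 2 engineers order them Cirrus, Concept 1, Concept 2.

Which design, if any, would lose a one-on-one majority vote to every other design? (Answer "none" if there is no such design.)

Head-to-head results (19 engineers):
Concept 2–Concept 1: Concept 2 11–8.
Concept 2 vs Cirrus: Concept 2 preferred on 4+2+6 = 12 ballots; Concept 2 wins 12–7.
Concept 1 vs Cirrus: Concept 1 preferred on 4+6 = 10 ballots; Concept 1 wins 10–9.
Cirrus loses to every other design — it is the Condorcet loser.

Cirrus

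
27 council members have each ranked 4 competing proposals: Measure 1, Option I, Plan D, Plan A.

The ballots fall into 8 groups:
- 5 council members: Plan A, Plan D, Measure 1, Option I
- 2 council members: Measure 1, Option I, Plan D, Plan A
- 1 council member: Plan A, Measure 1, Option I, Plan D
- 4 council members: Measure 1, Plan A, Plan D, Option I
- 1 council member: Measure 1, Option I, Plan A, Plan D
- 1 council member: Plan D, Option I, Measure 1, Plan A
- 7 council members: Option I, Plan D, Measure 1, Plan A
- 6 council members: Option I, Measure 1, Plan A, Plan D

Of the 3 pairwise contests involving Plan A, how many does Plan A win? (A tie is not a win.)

Plan A against each rival (27 council members):
Plan A vs Measure 1: Measure 1 wins 21–6.
Plan A vs Option I: Option I, 17–10.
Plan A vs Plan D: Plan A, 17–10.
Plan A beats Plan D; loses to Measure 1, Option I — 1 pairwise win.

1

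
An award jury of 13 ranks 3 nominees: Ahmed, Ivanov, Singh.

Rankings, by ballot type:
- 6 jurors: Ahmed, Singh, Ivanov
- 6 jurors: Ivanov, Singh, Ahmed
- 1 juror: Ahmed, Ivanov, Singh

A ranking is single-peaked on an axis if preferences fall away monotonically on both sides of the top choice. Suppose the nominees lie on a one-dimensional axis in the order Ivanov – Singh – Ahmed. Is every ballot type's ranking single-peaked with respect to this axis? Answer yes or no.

Axis positions: Ivanov=1, Singh=2, Ahmed=3.
Ballot type 1 (peak Ahmed at position 3): ranking walks positions 3-2-1, expanding outward from the peak — single-peaked.
Ballot type 2 (peak Ivanov at position 1): ranking walks positions 1-2-3, expanding outward from the peak — single-peaked.
Ballot type 3: ranking walks positions 3-1-2; Ivanov is ranked above Singh even though Singh lies between Ivanov and the peak Ahmed on the axis — preferences dip and rise again. Not single-peaked.
Ballot type 3 violates single-peakedness, so the profile is not single-peaked on this axis.

no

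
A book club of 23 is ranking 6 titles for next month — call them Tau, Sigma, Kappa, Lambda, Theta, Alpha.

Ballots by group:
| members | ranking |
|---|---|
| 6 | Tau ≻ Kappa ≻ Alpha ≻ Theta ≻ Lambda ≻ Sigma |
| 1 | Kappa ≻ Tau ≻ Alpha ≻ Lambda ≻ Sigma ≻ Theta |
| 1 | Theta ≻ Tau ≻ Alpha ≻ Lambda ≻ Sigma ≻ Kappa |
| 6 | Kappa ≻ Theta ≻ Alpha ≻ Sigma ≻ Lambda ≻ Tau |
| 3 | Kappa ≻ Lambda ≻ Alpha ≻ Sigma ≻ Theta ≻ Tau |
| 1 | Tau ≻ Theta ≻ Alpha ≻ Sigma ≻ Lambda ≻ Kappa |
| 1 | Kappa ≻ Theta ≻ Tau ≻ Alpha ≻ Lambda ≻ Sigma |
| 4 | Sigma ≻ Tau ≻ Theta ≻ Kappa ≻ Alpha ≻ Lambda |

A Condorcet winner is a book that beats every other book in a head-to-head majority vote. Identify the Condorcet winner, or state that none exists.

none

Head-to-head results (23 members):
Tau vs Sigma: 6+1+1+1+1 = 10 for Tau, 13 for Sigma — Sigma by 13–10.
Tau vs Kappa: Tau is ranked higher on 6+1+1+4 = 12 ballots, Kappa on 11. Tau wins 12–11.
Tau vs Lambda: 14 to 9, Tau.
Tau vs Theta: Tau preferred on 6+1+1+4 = 12 ballots; Tau wins 12–11.
Tau vs Alpha: 6+1+1+1+1+4 = 14 for Tau, 9 for Alpha — Tau by 14–9.
Sigma vs Kappa: 6 to 17, Kappa.
Sigma vs Lambda: Sigma is ranked higher on 6+1+4 = 11 ballots, Lambda on 12. Lambda wins 12–11.
Sigma vs Theta: Sigma is ranked higher on 1+3+4 = 8 ballots, Theta on 15. Theta wins 15–8.
Sigma vs Alpha: 4 for Sigma, 19 for Alpha — Alpha by 19–4.
Kappa vs Lambda: 6+1+6+3+1+4 = 21 for Kappa, 2 for Lambda — Kappa by 21–2.
Kappa vs Theta: 6+1+6+3+1 = 17 for Kappa, 6 for Theta — Kappa by 17–6.
Kappa vs Alpha: 21 to 2, Kappa.
Lambda vs Theta: 1+3 = 4 for Lambda, 19 for Theta — Theta by 19–4.
Lambda vs Alpha: Lambda preferred on 3 ballots; Alpha wins 20–3.
Theta vs Alpha: Theta preferred on 1+6+1+1+4 = 13 ballots; Theta wins 13–10.
Each book drops at least one matchup (Tau loses to Sigma; Sigma loses to Kappa; Kappa loses to Tau; Lambda loses to Tau; Theta loses to Tau; Alpha loses to Tau); the cycle Tau > Kappa > Sigma > Tau rules out a Condorcet winner.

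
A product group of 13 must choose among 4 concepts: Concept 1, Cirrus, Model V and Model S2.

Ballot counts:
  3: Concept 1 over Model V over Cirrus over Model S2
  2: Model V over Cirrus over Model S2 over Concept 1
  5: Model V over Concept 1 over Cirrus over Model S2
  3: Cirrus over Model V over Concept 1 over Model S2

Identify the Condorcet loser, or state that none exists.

Head-to-head results (13 engineers):
Concept 1–Cirrus: Concept 1 8–5.
Concept 1 vs Model V: 3 to 10, Model V.
Concept 1 vs Model S2: 3+5+3 = 11 for Concept 1, 2 for Model S2 — Concept 1 by 11–2.
Cirrus vs Model V: Model V wins 10–3.
Cirrus vs Model S2: Cirrus is ranked higher on 3+2+5+3 = 13 ballots, Model S2 on 0. Cirrus wins 13–0.
Model V–Model S2: Model V 13–0.
Model S2 loses to every other design — it is the Condorcet loser.

Model S2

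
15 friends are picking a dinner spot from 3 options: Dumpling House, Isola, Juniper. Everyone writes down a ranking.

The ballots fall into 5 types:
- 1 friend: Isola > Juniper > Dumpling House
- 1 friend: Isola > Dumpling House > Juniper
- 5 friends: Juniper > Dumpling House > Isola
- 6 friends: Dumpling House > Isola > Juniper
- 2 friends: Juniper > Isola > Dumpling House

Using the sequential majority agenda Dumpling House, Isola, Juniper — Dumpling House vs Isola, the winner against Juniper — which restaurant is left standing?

Juniper

Round 1: Dumpling House vs Isola — 11–4, Dumpling House advances.
Round 2: Dumpling House vs Juniper — 7–8, Juniper advances.
The agenda winner is Juniper.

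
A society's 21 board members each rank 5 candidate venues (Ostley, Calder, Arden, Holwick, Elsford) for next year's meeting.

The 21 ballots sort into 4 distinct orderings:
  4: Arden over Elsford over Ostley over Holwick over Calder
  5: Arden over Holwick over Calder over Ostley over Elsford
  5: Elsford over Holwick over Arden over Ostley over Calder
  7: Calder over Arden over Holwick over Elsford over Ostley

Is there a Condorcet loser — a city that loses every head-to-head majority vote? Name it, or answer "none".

Pairwise majorities:
Ostley vs Calder: Calder wins 12–9.
Ostley vs Arden: Ostley is ranked higher on 0 ballots, Arden on 21. Arden wins 21–0.
Ostley vs Holwick: 4 for Ostley, 17 for Holwick — Holwick by 17–4.
Ostley vs Elsford: Ostley is ranked higher on 5 ballots, Elsford on 16. Elsford wins 16–5.
Calder vs Arden: 7 to 14, Arden.
Calder vs Holwick: Calder preferred on 7 ballots; Holwick wins 14–7.
Calder vs Elsford: Calder preferred on 5+7 = 12 ballots; Calder wins 12–9.
Arden vs Holwick: Arden wins 16–5.
Arden vs Elsford: 16 to 5, Arden.
Holwick vs Elsford: Holwick preferred on 5+7 = 12 ballots; Holwick wins 12–9.
Ostley loses to every other city — it is the Condorcet loser.

Ostley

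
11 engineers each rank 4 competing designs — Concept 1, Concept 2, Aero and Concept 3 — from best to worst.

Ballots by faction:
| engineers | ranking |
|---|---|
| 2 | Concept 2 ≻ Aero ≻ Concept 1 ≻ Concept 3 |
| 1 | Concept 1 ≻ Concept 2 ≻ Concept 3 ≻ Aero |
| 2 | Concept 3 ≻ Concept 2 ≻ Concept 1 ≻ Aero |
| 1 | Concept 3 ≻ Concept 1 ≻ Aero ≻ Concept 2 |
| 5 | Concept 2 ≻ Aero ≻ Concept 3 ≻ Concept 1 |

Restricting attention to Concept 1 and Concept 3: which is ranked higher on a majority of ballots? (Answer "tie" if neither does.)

Concept 3

Ballots ranking Concept 1 above Concept 3: 2 + 1 = 3.
Ballots ranking Concept 3 above Concept 1: 11 − 3 = 8.
Concept 3 wins the head-to-head 8–3.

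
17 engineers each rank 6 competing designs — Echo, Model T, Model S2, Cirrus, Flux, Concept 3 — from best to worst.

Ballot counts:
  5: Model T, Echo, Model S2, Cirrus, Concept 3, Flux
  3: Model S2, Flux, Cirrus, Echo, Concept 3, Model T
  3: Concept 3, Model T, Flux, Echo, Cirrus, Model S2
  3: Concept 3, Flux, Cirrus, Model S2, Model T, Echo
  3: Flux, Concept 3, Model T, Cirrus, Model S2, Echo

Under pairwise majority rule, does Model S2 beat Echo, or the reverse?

Ballots ranking Model S2 above Echo: 3 + 3 + 3 = 9.
Ballots ranking Echo above Model S2: 17 − 9 = 8.
Model S2 wins the head-to-head 9–8.

Model S2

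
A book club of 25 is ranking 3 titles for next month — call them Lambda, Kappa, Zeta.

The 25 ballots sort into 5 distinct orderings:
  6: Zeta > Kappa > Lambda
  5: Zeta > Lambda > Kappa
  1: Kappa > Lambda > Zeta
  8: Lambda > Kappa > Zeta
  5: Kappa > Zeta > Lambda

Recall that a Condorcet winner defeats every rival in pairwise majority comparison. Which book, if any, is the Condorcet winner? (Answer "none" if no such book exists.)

Check each pair by majority over 25 ballots:
Lambda vs Kappa: 13 to 12, Lambda.
Lambda vs Zeta: 9 to 16, Zeta.
Kappa vs Zeta: 14 to 11, Kappa.
Each book drops at least one matchup (Lambda loses to Zeta; Kappa loses to Lambda; Zeta loses to Kappa); the cycle Lambda → Kappa → Zeta → Lambda rules out a Condorcet winner.

none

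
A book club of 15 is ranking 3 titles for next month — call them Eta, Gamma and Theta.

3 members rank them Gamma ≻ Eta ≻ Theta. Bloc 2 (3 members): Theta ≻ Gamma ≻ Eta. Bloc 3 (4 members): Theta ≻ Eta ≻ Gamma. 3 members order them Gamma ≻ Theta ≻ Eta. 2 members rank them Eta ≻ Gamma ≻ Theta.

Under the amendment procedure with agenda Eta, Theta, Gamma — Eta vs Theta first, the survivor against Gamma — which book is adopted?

Round 1: Eta vs Theta — 5–10, Theta advances.
Round 2: Theta vs Gamma — 7–8, Gamma advances.
Gamma survives the agenda.

Gamma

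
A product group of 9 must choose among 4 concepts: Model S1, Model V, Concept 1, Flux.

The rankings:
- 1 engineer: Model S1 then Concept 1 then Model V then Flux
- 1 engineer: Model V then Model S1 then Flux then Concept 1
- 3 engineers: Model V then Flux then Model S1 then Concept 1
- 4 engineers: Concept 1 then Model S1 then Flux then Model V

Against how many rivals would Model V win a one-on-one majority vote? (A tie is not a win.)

Model V against each rival (9 engineers):
Model V vs Model S1: 4 to 5, Model S1.
Model V vs Concept 1: Concept 1, 5–4.
Model V–Flux: Model V 5–4.
Model V beats Flux; loses to Model S1, Concept 1 — 1 pairwise win.

1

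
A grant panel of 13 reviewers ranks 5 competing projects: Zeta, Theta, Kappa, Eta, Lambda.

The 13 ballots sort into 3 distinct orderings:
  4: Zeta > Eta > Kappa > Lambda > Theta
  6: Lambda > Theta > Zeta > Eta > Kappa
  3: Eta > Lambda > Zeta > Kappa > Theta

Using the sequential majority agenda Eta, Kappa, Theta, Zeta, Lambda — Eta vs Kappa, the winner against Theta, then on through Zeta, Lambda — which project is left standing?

Lambda

Round 1: Eta vs Kappa — 13–0, Eta advances.
Round 2: Eta vs Theta — 7–6, Eta advances.
Round 3: Eta vs Zeta — 3–10, Zeta advances.
Round 4: Zeta vs Lambda — 4–9, Lambda advances.
The agenda winner is Lambda.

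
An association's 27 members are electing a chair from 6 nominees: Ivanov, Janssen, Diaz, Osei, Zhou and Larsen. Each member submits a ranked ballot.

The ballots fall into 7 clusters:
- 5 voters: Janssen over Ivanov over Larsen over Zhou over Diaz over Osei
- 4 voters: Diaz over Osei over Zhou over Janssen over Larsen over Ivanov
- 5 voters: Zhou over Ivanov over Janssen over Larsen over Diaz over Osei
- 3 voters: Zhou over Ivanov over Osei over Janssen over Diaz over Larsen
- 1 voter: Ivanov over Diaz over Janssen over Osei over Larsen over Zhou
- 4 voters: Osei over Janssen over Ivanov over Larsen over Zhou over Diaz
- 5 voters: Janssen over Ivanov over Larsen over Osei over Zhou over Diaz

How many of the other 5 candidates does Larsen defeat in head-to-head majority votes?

3

Larsen against each rival (27 voters):
Larsen vs Ivanov: Ivanov, 23–4.
Larsen vs Janssen: Janssen, 27–0.
Larsen vs Diaz: Larsen wins 19–8.
Larsen vs Osei: Larsen preferred on 5+5+5 = 15 ballots; Larsen wins 15–12.
Larsen vs Zhou: Larsen preferred on 5+1+4+5 = 15 ballots; Larsen wins 15–12.
Larsen beats Diaz, Osei, Zhou; loses to Ivanov, Janssen — 3 pairwise wins.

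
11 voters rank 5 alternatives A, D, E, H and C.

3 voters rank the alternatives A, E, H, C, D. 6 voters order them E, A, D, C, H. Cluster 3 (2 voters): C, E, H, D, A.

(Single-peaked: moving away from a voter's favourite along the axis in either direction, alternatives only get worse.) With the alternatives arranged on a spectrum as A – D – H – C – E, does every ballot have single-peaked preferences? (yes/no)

Axis positions: A=1, D=2, H=3, C=4, E=5.
Cluster 1: ranking walks positions 1-5-3-4-2; E is ranked above D even though D lies between E and the peak A on the axis — preferences dip and rise again. Not single-peaked.
Cluster 2: ranking walks positions 5-1-2-4-3; A is ranked above C even though C lies between A and the peak E on the axis — preferences dip and rise again. Not single-peaked.
Cluster 3 (peak C at position 4): ranking walks positions 4-5-3-2-1, expanding outward from the peak — single-peaked.
Cluster 1 violates single-peakedness, so the profile is not single-peaked on this axis.

no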